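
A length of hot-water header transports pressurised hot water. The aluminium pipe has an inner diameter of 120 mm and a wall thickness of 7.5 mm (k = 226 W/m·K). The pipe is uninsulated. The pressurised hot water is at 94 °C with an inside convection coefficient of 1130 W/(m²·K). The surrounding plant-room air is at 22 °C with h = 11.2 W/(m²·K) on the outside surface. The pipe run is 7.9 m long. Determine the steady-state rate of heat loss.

Q ≈ 2670 W

Radial resistances (cylindrical: R_cond = ln(r_o/r_i)/(2πkL), R_conv = 1/(h·2πrL)):
R_inner film = 1/(h_i·2πr₁L) = 1/(1130×2π×0.06×7.9) = 2.971×10^-4 K/W
R_aluminium pipe wall = ln(67.5/60)/(2π×226×7.9) = 1.05×10^-5 K/W
R_outer film = 1/(h_o·2πr_oL) = 1/(11.2×2π×0.0675×7.9) = 0.02665 K/W
R_total = 0.02696 K/W
Q = ΔT/R_total = 72/0.02696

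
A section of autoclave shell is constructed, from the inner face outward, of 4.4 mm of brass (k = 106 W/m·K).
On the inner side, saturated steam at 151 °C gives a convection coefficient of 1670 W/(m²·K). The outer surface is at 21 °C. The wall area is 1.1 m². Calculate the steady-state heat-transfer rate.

Q ≈ 223000 W

Treating each layer as a thermal resistance in series:
R_inner film = 1/(h_i·A) = 1/(1670×1.1) = 5.444×10^-4 K/W
R_brass = L/(kA) = 0.0044/(106×1.1) = 3.774×10^-5 K/W
R_total = 5.821×10^-4 K/W
Q = ΔT / R_total = 130 / 5.821×10^-4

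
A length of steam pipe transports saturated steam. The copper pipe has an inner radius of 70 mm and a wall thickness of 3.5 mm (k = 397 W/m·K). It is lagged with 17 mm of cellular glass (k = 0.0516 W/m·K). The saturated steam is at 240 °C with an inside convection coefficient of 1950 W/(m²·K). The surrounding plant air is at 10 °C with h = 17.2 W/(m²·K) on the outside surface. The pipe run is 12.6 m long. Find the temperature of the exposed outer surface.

Radial resistances (cylindrical: R_cond = ln(r_o/r_i)/(2πkL), R_conv = 1/(h·2πrL)):
R_inner film = 1/(h_i·2πr₁L) = 1/(1950×2π×0.07×12.6) = 9.254×10^-5 K/W
R_copper pipe wall = ln(73.5/70)/(2π×397×12.6) = 1.552×10^-6 K/W
R_cellular glass = ln(90.5/73.5)/(2π×0.0516×12.6) = 0.05093 K/W
R_outer film = 1/(h_o·2πr_oL) = 1/(17.2×2π×0.0905×12.6) = 0.008115 K/W
R_total = 0.05914 K/W
Q = ΔT/R_total = 230/0.05914
Q = 3890 W
T_interface = T_inner − Q·ΣR(inner→interface) = 240 − 3890×0.05103

T ≈ 41.6 °C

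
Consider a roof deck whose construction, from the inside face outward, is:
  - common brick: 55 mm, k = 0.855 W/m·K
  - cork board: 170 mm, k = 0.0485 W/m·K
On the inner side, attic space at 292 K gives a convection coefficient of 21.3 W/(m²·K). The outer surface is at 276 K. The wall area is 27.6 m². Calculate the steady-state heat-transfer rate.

Using the resistance-network approach (series):
R_inner film = 1/(h_i·A) = 1/(21.3×27.6) = 0.001701 K/W
R_common brick = L/(kA) = 0.055/(0.855×27.6) = 0.002331 K/W
R_cork board = L/(kA) = 0.17/(0.0485×27.6) = 0.127 K/W
R_total = 0.131 K/W
Q = ΔT / R_total = 16 / 0.131

Q ≈ 122 W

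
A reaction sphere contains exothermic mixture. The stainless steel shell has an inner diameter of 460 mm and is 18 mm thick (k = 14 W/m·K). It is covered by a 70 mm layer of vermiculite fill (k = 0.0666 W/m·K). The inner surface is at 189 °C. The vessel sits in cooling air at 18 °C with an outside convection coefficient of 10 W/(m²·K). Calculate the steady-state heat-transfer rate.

Q ≈ 150 W

Each spherical layer contributes R = (1/r_i − 1/r_o)/(4πk):
R_stainless steel shell = (1/0.23 − 1/0.248)/(4π×14) = 0.001794 K/W
R_vermiculite fill = (1/0.248 − 1/0.318)/(4π×0.0666) = 1.061 K/W
R_outer film = 1/(h·4πr_o²) = 1/(10×4π×0.318²) = 0.07869 K/W
R_total = 1.141 K/W
Q = ΔT/R_total = 171/1.141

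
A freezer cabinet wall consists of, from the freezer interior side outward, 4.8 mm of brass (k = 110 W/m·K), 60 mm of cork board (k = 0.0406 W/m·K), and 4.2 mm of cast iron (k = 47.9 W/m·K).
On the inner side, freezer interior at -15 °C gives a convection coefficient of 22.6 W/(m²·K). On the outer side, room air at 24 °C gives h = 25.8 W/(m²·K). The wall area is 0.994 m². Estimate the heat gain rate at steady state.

Q ≈ 24.8 W

Series thermal resistances:
R_inner film = 1/(h_i·A) = 1/(22.6×0.994) = 0.04451 K/W
R_brass = L/(kA) = 0.0048/(110×0.994) = 4.39×10^-5 K/W
R_cork board = L/(kA) = 0.06/(0.0406×0.994) = 1.487 K/W
R_cast iron = L/(kA) = 0.0042/(47.9×0.994) = 8.821×10^-5 K/W
R_outer film = 1/(h_o·A) = 1/(25.8×0.994) = 0.03899 K/W
R_total = 1.57 K/W
Q = ΔT / R_total = 39 / 1.57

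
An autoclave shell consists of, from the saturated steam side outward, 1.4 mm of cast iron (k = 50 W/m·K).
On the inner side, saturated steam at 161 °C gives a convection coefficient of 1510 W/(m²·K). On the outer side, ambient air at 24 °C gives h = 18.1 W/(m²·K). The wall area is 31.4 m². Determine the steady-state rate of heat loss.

Q ≈ 76900 W

Model the wall as resistances in series:
R_inner film = 1/(h_i·A) = 1/(1510×31.4) = 2.109×10^-5 K/W
R_cast iron = L/(kA) = 0.0014/(50×31.4) = 8.917×10^-7 K/W
R_outer film = 1/(h_o·A) = 1/(18.1×31.4) = 0.00176 K/W
R_total = 0.001781 K/W
Q = ΔT / R_total = 137 / 0.001781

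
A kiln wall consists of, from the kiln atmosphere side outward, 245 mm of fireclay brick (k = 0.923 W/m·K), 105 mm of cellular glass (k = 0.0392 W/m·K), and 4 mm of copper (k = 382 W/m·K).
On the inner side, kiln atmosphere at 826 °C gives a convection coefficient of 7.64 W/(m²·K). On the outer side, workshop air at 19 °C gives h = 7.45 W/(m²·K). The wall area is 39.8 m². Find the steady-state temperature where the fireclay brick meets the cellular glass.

Series thermal resistances:
R_inner film = 1/(h_i·A) = 1/(7.64×39.8) = 0.003289 K/W
R_fireclay brick = L/(kA) = 0.245/(0.923×39.8) = 0.006669 K/W
R_cellular glass = L/(kA) = 0.105/(0.0392×39.8) = 0.0673 K/W
R_copper = L/(kA) = 0.004/(382×39.8) = 2.631×10^-7 K/W
R_outer film = 1/(h_o·A) = 1/(7.45×39.8) = 0.003373 K/W
R_total = 0.08063 K/W;  Q = ΔT/R_total = 807/0.08063 = 10010 W
T_interface = T_inner − Q·ΣR(inner→interface) = 826 − 10000×0.009958

T ≈ 726 °C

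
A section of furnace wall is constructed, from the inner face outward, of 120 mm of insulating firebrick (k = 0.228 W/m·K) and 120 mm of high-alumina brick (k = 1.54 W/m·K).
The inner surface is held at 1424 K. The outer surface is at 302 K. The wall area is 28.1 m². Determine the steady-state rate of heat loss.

Q ≈ 52200 W

Model the wall as resistances in series:
R_insulating firebrick = L/(kA) = 0.12/(0.228×28.1) = 0.01873 K/W
R_high-alumina brick = L/(kA) = 0.12/(1.54×28.1) = 0.002773 K/W
R_total = 0.0215 K/W
Q = ΔT / R_total = 1122 / 0.0215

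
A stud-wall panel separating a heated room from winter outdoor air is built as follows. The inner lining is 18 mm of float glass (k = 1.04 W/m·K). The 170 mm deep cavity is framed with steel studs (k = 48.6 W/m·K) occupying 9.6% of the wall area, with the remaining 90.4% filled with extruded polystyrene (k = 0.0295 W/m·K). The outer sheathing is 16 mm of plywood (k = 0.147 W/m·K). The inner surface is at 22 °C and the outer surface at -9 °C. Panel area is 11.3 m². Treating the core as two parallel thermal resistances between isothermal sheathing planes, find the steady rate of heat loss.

Q ≈ 2160 W

Sheathing layers in series; stud and cavity paths in parallel between them.
R_inner = 0.018/(1.04×11.3) = 0.001532 K/W
R_stud  = 0.17/(48.6×0.096×11.3) = 0.003225 K/W
R_cav   = 0.17/(0.0295×0.904×11.3) = 0.5641 K/W
1/R_core = 1/R_stud + 1/R_cav → R_core = 0.003206 K/W
R_outer = 0.016/(0.147×11.3) = 0.009632 K/W
R_total = 0.01437 K/W
Q = ΔT/R_total = 31/0.01437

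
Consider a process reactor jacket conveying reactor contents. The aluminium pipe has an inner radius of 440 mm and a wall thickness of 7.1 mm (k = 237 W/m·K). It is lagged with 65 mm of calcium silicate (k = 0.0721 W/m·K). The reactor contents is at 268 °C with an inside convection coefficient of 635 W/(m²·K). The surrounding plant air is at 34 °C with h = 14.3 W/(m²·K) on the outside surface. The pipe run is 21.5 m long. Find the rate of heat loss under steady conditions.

Q ≈ 15600 W

Per-layer cylindrical resistances, series-summed:
R_inner film = 1/(h_i·2πr₁L) = 1/(635×2π×0.44×21.5) = 2.649×10^-5 K/W
R_aluminium pipe wall = ln(447.1/440)/(2π×237×21.5) = 5×10^-7 K/W
R_calcium silicate = ln(512.1/447.1)/(2π×0.0721×21.5) = 0.01394 K/W
R_outer film = 1/(h_o·2πr_oL) = 1/(14.3×2π×0.5121×21.5) = 0.001011 K/W
R_total = 0.01497 K/W
Q = ΔT/R_total = 234/0.01497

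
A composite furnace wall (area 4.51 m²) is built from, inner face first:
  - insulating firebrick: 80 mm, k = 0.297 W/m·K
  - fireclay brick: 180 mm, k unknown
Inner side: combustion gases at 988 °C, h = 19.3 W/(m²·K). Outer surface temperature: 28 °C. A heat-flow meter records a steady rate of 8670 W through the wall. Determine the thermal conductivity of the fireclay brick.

k ≈ 1.01 W/(m·K)

Model the wall as resistances in series:
R_inner film = 1/(h_i·A) = 1/(19.3×4.51) = 0.01149 K/W
R_insulating firebrick = L/(kA) = 0.08/(0.297×4.51) = 0.05973 K/W
Sum of known resistances R_other = 0.07121 K/W
Total R = ΔT/Q = 960/8670 = 0.1107 K/W
R_fireclay brick = R_total − R_other = 0.03951 K/W
k = L/(R·A) = 0.18/(0.03951×4.51)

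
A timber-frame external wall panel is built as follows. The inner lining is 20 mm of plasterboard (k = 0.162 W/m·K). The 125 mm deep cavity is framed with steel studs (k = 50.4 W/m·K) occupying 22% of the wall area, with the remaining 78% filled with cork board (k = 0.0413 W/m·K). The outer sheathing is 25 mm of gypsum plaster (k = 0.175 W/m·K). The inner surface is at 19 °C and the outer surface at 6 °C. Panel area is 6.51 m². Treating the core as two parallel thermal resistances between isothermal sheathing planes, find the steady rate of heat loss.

Q ≈ 305 W

Sheathing layers in series; stud and cavity paths in parallel between them.
R_inner = 0.02/(0.162×6.51) = 0.01896 K/W
R_stud  = 0.125/(50.4×0.22×6.51) = 0.001732 K/W
R_cav   = 0.125/(0.0413×0.78×6.51) = 0.5961 K/W
1/R_core = 1/R_stud + 1/R_cav → R_core = 0.001727 K/W
R_outer = 0.025/(0.175×6.51) = 0.02194 K/W
R_total = 0.04264 K/W
Q = ΔT/R_total = 13/0.04264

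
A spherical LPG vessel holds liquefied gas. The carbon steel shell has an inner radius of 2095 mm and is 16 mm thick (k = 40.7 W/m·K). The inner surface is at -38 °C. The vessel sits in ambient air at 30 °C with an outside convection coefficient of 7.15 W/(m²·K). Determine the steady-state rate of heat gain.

Q ≈ 27200 W

Each spherical layer contributes R = (1/r_i − 1/r_o)/(4πk):
R_carbon steel shell = (1/2.095 − 1/2.111)/(4π×40.7) = 7.074×10^-6 K/W
R_outer film = 1/(h·4πr_o²) = 1/(7.15×4π×2.111²) = 0.002498 K/W
R_total = 0.002505 K/W
Q = ΔT/R_total = 68/0.002505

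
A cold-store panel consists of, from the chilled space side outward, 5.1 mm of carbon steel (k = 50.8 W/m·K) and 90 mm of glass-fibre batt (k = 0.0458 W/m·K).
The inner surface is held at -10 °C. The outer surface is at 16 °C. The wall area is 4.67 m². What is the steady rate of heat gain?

Model the wall as resistances in series:
R_carbon steel = L/(kA) = 0.0051/(50.8×4.67) = 2.15×10^-5 K/W
R_glass-fibre batt = L/(kA) = 0.09/(0.0458×4.67) = 0.4208 K/W
R_total = 0.4208 K/W
Q = ΔT / R_total = 26 / 0.4208

Q ≈ 61.8 W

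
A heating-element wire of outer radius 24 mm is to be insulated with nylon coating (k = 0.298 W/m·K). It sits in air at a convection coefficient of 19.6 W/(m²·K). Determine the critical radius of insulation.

For a cylinder r_cr = k/h = 0.298/19.6
r_cr = 15.2 mm; since the bare radius (24 mm) is above r_cr, any added insulation will reduce heat loss.

r_cr ≈ 15.2 mm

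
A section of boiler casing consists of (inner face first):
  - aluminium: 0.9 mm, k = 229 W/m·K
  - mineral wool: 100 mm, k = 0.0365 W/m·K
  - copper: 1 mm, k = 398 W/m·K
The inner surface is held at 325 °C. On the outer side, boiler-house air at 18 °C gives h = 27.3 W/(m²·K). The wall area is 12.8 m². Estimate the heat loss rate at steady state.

Q ≈ 1420 W

Using the resistance-network approach (series):
R_aluminium = L/(kA) = 0.0009/(229×12.8) = 3.07×10^-7 K/W
R_mineral wool = L/(kA) = 0.1/(0.0365×12.8) = 0.214 K/W
R_copper = L/(kA) = 0.001/(398×12.8) = 1.963×10^-7 K/W
R_outer film = 1/(h_o·A) = 1/(27.3×12.8) = 0.002862 K/W
R_total = 0.2169 K/W
Q = ΔT / R_total = 307 / 0.2169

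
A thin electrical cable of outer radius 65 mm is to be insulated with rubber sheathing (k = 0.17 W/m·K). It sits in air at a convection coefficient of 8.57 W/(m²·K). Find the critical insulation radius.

r_cr ≈ 19.8 mm

For a cylinder r_cr = k/h = 0.17/8.57
r_cr = 19.8 mm; since the bare radius (65 mm) is above r_cr, any added insulation will reduce heat loss.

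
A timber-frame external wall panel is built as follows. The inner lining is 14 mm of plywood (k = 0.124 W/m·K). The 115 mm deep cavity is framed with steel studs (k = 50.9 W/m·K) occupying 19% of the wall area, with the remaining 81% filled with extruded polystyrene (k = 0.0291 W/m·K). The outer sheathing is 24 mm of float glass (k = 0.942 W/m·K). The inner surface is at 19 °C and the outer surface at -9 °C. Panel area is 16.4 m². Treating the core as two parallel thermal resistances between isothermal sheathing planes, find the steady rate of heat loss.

Sheathing layers in series; stud and cavity paths in parallel between them.
R_inner = 0.014/(0.124×16.4) = 0.006884 K/W
R_stud  = 0.115/(50.9×0.19×16.4) = 7.251×10^-4 K/W
R_cav   = 0.115/(0.0291×0.81×16.4) = 0.2975 K/W
1/R_core = 1/R_stud + 1/R_cav → R_core = 7.233×10^-4 K/W
R_outer = 0.024/(0.942×16.4) = 0.001554 K/W
R_total = 0.009161 K/W
Q = ΔT/R_total = 28/0.009161

Q ≈ 3060 W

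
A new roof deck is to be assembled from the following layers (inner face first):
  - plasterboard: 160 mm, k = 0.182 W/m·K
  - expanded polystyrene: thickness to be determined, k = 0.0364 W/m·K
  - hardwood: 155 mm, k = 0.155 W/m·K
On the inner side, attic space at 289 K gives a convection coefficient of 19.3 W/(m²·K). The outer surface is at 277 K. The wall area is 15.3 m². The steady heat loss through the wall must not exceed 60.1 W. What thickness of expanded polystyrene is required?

L ≈ 40.9 mm

Treating each layer as a thermal resistance in series:
R_inner film = 1/(h_i·A) = 1/(19.3×15.3) = 0.003387 K/W
R_plasterboard = L/(kA) = 0.16/(0.182×15.3) = 0.05746 K/W
R_hardwood = L/(kA) = 0.155/(0.155×15.3) = 0.06536 K/W
Sum of the known resistances R_other = 0.1262 K/W
Required total resistance R_tot = ΔT/Q_allow = 12/60.1 = 0.1997 K/W
R_expanded polystyrene = R_tot − R_other = 0.07346 K/W
L = R·k·A = 0.07346×0.0364×15.3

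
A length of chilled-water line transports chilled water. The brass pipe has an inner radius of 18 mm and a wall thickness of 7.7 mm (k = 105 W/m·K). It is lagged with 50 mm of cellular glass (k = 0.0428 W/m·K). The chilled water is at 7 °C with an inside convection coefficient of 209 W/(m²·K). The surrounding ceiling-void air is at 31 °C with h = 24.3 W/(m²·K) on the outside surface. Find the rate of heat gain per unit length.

q′ ≈ 5.79 W/m

Per-layer cylindrical resistances, series-summed:
R_inner film = 1/(h_i·2πr₁L) = 1/(209×2π×0.018×1) = 0.04231 K/W
R_brass pipe wall = ln(25.7/18)/(2π×105×1) = 5.398×10^-4 K/W
R_cellular glass = ln(75.7/25.7)/(2π×0.0428×1) = 4.017 K/W
R_outer film = 1/(h_o·2πr_oL) = 1/(24.3×2π×0.0757×1) = 0.08652 K/W
R_total = 4.146 K/W
Q = ΔT/R_total = 24/4.146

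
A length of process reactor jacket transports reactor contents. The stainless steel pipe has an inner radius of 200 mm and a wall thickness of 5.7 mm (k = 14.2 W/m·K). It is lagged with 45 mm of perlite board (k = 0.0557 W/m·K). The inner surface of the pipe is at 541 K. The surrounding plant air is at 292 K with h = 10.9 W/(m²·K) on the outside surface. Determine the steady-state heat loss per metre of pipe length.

Radial resistances (cylindrical: R_cond = ln(r_o/r_i)/(2πkL), R_conv = 1/(h·2πrL)):
R_stainless steel pipe wall = ln(205.7/200)/(2π×14.2×1) = 3.15×10^-4 K/W
R_perlite board = ln(250.7/205.7)/(2π×0.0557×1) = 0.5653 K/W
R_outer film = 1/(h_o·2πr_oL) = 1/(10.9×2π×0.2507×1) = 0.05824 K/W
R_total = 0.6239 K/W
Q = ΔT/R_total = 249/0.6239

q′ ≈ 399 W/m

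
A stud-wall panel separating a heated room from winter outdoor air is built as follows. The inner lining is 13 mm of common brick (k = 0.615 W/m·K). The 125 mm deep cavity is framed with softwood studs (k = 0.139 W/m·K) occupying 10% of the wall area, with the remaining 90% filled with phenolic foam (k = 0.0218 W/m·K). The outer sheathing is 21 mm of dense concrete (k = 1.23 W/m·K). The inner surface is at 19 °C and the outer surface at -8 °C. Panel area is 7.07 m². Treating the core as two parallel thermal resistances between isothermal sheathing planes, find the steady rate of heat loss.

Sheathing layers in series; stud and cavity paths in parallel between them.
R_inner = 0.013/(0.615×7.07) = 0.00299 K/W
R_stud  = 0.125/(0.139×0.1×7.07) = 1.272 K/W
R_cav   = 0.125/(0.0218×0.9×7.07) = 0.9011 K/W
1/R_core = 1/R_stud + 1/R_cav → R_core = 0.5275 K/W
R_outer = 0.021/(1.23×7.07) = 0.002415 K/W
R_total = 0.5329 K/W
Q = ΔT/R_total = 27/0.5329

Q ≈ 50.7 W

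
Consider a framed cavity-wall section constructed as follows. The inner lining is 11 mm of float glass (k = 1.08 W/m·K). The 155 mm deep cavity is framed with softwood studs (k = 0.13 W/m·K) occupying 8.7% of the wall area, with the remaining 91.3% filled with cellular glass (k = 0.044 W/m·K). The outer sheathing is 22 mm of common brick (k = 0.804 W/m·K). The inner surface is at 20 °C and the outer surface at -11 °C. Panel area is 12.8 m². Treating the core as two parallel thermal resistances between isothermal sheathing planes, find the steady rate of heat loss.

Q ≈ 130 W

Sheathing layers in series; stud and cavity paths in parallel between them.
R_inner = 0.011/(1.08×12.8) = 7.957×10^-4 K/W
R_stud  = 0.155/(0.13×0.087×12.8) = 1.071 K/W
R_cav   = 0.155/(0.044×0.913×12.8) = 0.3014 K/W
1/R_core = 1/R_stud + 1/R_cav → R_core = 0.2352 K/W
R_outer = 0.022/(0.804×12.8) = 0.002138 K/W
R_total = 0.2381 K/W
Q = ΔT/R_total = 31/0.2381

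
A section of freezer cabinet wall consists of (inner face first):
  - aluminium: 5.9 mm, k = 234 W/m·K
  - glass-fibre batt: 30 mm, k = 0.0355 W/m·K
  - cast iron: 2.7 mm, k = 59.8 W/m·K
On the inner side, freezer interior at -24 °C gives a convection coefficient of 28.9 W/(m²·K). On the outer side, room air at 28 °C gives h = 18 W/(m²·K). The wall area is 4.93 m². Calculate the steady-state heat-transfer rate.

Using the resistance-network approach (series):
R_inner film = 1/(h_i·A) = 1/(28.9×4.93) = 0.007019 K/W
R_aluminium = L/(kA) = 0.0059/(234×4.93) = 5.114×10^-6 K/W
R_glass-fibre batt = L/(kA) = 0.03/(0.0355×4.93) = 0.1714 K/W
R_cast iron = L/(kA) = 0.0027/(59.8×4.93) = 9.158×10^-6 K/W
R_outer film = 1/(h_o·A) = 1/(18×4.93) = 0.01127 K/W
R_total = 0.1897 K/W
Q = ΔT / R_total = 52 / 0.1897

Q ≈ 274 W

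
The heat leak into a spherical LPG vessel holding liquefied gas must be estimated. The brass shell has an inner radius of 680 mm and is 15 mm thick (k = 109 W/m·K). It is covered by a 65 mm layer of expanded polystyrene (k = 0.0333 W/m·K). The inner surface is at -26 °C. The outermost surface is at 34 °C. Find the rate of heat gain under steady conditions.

Radial (spherical) resistances in series:
R_brass shell = (1/0.68 − 1/0.695)/(4π×109) = 2.317×10^-5 K/W
R_expanded polystyrene = (1/0.695 − 1/0.76)/(4π×0.0333) = 0.2941 K/W
R_total = 0.2941 K/W
Q = ΔT/R_total = 60/0.2941

Q ≈ 204 W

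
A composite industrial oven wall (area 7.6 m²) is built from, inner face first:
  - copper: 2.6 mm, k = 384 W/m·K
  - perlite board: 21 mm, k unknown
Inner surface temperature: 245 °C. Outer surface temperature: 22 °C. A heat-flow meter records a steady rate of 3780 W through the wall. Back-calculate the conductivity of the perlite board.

k ≈ 0.0468 W/(m·K)

Thermal resistances in series:
R_copper = L/(kA) = 0.0026/(384×7.6) = 8.909×10^-7 K/W
Sum of known resistances R_other = 8.909×10^-7 K/W
Total R = ΔT/Q = 223/3780 = 0.05899 K/W
R_perlite board = R_total − R_other = 0.05899 K/W
k = L/(R·A) = 0.021/(0.05899×7.6)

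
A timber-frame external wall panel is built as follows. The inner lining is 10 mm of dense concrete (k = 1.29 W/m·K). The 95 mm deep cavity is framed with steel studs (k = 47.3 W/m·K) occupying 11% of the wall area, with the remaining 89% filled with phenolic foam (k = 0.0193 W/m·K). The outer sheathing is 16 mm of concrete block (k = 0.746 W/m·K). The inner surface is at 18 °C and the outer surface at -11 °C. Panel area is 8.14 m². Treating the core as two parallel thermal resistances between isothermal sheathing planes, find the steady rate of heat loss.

Sheathing layers in series; stud and cavity paths in parallel between them.
R_inner = 0.01/(1.29×8.14) = 9.523×10^-4 K/W
R_stud  = 0.095/(47.3×0.11×8.14) = 0.002243 K/W
R_cav   = 0.095/(0.0193×0.89×8.14) = 0.6794 K/W
1/R_core = 1/R_stud + 1/R_cav → R_core = 0.002236 K/W
R_outer = 0.016/(0.746×8.14) = 0.002635 K/W
R_total = 0.005823 K/W
Q = ΔT/R_total = 29/0.005823

Q ≈ 4980 W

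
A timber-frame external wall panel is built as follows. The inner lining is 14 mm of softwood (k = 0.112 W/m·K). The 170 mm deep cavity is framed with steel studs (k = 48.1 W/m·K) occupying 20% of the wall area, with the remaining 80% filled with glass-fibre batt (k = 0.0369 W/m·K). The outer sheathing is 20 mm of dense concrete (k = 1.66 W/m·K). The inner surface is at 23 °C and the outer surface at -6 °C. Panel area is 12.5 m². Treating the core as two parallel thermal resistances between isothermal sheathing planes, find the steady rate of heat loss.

Sheathing layers in series; stud and cavity paths in parallel between them.
R_inner = 0.014/(0.112×12.5) = 0.01 K/W
R_stud  = 0.17/(48.1×0.2×12.5) = 0.001414 K/W
R_cav   = 0.17/(0.0369×0.8×12.5) = 0.4607 K/W
1/R_core = 1/R_stud + 1/R_cav → R_core = 0.001409 K/W
R_outer = 0.02/(1.66×12.5) = 9.639×10^-4 K/W
R_total = 0.01237 K/W
Q = ΔT/R_total = 29/0.01237

Q ≈ 2340 W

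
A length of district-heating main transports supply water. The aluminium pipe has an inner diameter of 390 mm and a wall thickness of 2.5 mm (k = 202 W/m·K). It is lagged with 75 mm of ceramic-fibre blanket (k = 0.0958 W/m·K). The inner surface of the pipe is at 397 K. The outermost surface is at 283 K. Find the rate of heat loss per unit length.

q′ ≈ 213 W/m

Cylindrical conduction, so R = ln(r₂/r₁)/(2πkL) per layer, in series:
R_aluminium pipe wall = ln(197.5/195)/(2π×202×1) = 1.004×10^-5 K/W
R_ceramic-fibre blanket = ln(272.5/197.5)/(2π×0.0958×1) = 0.5348 K/W
R_total = 0.5348 K/W
Q = ΔT/R_total = 114/0.5348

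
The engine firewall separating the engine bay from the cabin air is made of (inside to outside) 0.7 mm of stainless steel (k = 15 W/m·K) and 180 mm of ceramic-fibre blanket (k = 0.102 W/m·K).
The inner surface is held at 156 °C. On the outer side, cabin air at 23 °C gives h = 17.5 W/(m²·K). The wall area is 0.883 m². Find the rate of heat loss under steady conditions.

Q ≈ 64.5 W

Thermal resistances in series:
R_stainless steel = L/(kA) = 0.0007/(15×0.883) = 5.285×10^-5 K/W
R_ceramic-fibre blanket = L/(kA) = 0.18/(0.102×0.883) = 1.999 K/W
R_outer film = 1/(h_o·A) = 1/(17.5×0.883) = 0.06471 K/W
R_total = 2.063 K/W
Q = ΔT / R_total = 133 / 2.063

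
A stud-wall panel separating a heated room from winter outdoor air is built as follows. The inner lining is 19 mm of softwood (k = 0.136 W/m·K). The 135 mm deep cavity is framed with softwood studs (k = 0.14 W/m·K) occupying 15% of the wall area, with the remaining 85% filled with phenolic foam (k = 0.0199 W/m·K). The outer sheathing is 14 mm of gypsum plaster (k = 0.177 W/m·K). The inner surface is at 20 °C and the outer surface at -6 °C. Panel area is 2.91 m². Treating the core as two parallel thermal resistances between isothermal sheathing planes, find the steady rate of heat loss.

Sheathing layers in series; stud and cavity paths in parallel between them.
R_inner = 0.019/(0.136×2.91) = 0.04801 K/W
R_stud  = 0.135/(0.14×0.15×2.91) = 2.209 K/W
R_cav   = 0.135/(0.0199×0.85×2.91) = 2.743 K/W
1/R_core = 1/R_stud + 1/R_cav → R_core = 1.224 K/W
R_outer = 0.014/(0.177×2.91) = 0.02718 K/W
R_total = 1.299 K/W
Q = ΔT/R_total = 26/1.299

Q ≈ 20 W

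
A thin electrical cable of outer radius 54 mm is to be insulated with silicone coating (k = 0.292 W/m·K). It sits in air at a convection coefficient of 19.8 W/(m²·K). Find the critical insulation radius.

r_cr ≈ 14.7 mm

For a cylinder r_cr = k/h = 0.292/19.8
r_cr = 14.7 mm; since the bare radius (54 mm) is above r_cr, any added insulation will reduce heat loss.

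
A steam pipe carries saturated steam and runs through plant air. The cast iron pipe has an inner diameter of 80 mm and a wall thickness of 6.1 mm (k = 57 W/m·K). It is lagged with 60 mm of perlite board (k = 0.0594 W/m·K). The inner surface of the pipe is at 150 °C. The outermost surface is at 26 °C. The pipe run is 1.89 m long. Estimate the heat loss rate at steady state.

Per-layer cylindrical resistances, series-summed:
R_cast iron pipe wall = ln(46.1/40)/(2π×57×1.89) = 2.097×10^-4 K/W
R_perlite board = ln(106.1/46.1)/(2π×0.0594×1.89) = 1.182 K/W
R_total = 1.182 K/W
Q = ΔT/R_total = 124/1.182

Q ≈ 105 W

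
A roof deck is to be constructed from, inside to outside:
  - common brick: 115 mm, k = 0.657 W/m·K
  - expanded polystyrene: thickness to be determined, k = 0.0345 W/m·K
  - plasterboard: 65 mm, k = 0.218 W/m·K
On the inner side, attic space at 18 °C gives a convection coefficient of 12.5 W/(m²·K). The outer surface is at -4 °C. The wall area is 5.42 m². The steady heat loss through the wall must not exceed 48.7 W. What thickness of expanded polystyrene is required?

Model the wall as resistances in series:
R_inner film = 1/(h_i·A) = 1/(12.5×5.42) = 0.01476 K/W
R_common brick = L/(kA) = 0.115/(0.657×5.42) = 0.03229 K/W
R_plasterboard = L/(kA) = 0.065/(0.218×5.42) = 0.05501 K/W
Sum of the known resistances R_other = 0.1021 K/W
Required total resistance R_tot = ΔT/Q_allow = 22/48.7 = 0.4517 K/W
R_expanded polystyrene = R_tot − R_other = 0.3497 K/W
L = R·k·A = 0.3497×0.0345×5.42

L ≈ 65.4 mm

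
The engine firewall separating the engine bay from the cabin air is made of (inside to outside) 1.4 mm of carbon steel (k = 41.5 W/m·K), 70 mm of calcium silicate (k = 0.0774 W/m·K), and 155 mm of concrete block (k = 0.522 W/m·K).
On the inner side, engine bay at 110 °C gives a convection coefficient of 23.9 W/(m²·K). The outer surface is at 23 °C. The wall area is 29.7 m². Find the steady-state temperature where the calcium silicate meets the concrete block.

Model the wall as resistances in series:
R_inner film = 1/(h_i·A) = 1/(23.9×29.7) = 0.001409 K/W
R_carbon steel = L/(kA) = 0.0014/(41.5×29.7) = 1.136×10^-6 K/W
R_calcium silicate = L/(kA) = 0.07/(0.0774×29.7) = 0.03045 K/W
R_concrete block = L/(kA) = 0.155/(0.522×29.7) = 0.009998 K/W
R_total = 0.04186 K/W;  Q = ΔT/R_total = 87/0.04186 = 2078 W
T_interface = T_inner − Q·ΣR(inner→interface) = 110 − 2080×0.03186

T ≈ 43.8 °C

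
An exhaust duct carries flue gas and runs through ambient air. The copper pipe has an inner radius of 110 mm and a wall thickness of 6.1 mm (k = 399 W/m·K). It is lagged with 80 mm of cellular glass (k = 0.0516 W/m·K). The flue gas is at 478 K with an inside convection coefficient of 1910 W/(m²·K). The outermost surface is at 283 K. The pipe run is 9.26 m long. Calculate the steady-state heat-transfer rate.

Radial resistances (cylindrical: R_cond = ln(r_o/r_i)/(2πkL), R_conv = 1/(h·2πrL)):
R_inner film = 1/(h_i·2πr₁L) = 1/(1910×2π×0.11×9.26) = 8.181×10^-5 K/W
R_copper pipe wall = ln(116.1/110)/(2π×399×9.26) = 2.325×10^-6 K/W
R_cellular glass = ln(196.1/116.1)/(2π×0.0516×9.26) = 0.1746 K/W
R_total = 0.1747 K/W
Q = ΔT/R_total = 195/0.1747

Q ≈ 1120 W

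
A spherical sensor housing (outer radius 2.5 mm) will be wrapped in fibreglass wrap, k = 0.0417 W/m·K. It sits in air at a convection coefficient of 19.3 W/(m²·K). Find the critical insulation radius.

For a sphere r_cr = 2k/h = 2×0.0417/19.3
r_cr = 4.32 mm; since the bare radius (2.5 mm) is below r_cr, adding a thin layer of insulation will *increase* heat loss.

r_cr ≈ 4.32 mm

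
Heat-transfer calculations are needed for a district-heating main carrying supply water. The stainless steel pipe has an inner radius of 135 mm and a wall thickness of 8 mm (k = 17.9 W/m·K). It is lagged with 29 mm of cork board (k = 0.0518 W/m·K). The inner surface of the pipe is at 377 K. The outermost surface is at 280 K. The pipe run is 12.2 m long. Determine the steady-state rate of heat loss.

Q ≈ 2080 W

Cylindrical conduction, so R = ln(r₂/r₁)/(2πkL) per layer, in series:
R_stainless steel pipe wall = ln(143/135)/(2π×17.9×12.2) = 4.196×10^-5 K/W
R_cork board = ln(172/143)/(2π×0.0518×12.2) = 0.0465 K/W
R_total = 0.04654 K/W
Q = ΔT/R_total = 97/0.04654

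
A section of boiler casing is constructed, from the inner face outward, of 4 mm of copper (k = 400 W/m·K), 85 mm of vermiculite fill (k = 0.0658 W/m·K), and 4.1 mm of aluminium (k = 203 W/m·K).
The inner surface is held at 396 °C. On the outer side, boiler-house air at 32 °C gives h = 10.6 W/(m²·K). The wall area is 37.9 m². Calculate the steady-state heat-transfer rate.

Treating each layer as a thermal resistance in series:
R_copper = L/(kA) = 0.004/(400×37.9) = 2.639×10^-7 K/W
R_vermiculite fill = L/(kA) = 0.085/(0.0658×37.9) = 0.03408 K/W
R_aluminium = L/(kA) = 0.0041/(203×37.9) = 5.329×10^-7 K/W
R_outer film = 1/(h_o·A) = 1/(10.6×37.9) = 0.002489 K/W
R_total = 0.03657 K/W
Q = ΔT / R_total = 364 / 0.03657

Q ≈ 9950 W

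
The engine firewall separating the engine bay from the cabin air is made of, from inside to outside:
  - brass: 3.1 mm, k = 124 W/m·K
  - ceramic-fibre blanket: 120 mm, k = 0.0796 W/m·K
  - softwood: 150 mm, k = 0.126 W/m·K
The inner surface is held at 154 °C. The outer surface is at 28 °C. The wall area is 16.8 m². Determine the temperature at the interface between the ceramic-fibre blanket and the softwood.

Series thermal resistances:
R_brass = L/(kA) = 0.0031/(124×16.8) = 1.488×10^-6 K/W
R_ceramic-fibre blanket = L/(kA) = 0.12/(0.0796×16.8) = 0.08973 K/W
R_softwood = L/(kA) = 0.15/(0.126×16.8) = 0.07086 K/W
R_total = 0.1606 K/W;  Q = ΔT/R_total = 126/0.1606 = 784.6 W
T_interface = T_inner − Q·ΣR(inner→interface) = 154 − 785×0.08974

T ≈ 83.6 °C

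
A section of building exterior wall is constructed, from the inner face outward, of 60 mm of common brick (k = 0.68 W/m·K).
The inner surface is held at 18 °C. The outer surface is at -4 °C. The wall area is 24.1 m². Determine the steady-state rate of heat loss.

Model the wall as resistances in series:
R_common brick = L/(kA) = 0.06/(0.68×24.1) = 0.003661 K/W
R_total = 0.003661 K/W
Q = ΔT / R_total = 22 / 0.003661

Q ≈ 6010 W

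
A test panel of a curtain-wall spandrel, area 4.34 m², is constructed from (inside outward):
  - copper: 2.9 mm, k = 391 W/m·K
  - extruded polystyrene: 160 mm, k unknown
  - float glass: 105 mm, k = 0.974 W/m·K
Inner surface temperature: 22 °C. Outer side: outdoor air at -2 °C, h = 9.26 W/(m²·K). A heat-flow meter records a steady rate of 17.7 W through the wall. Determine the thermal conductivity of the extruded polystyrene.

Thermal resistances in series:
R_copper = L/(kA) = 0.0029/(391×4.34) = 1.709×10^-6 K/W
R_float glass = L/(kA) = 0.105/(0.974×4.34) = 0.02484 K/W
R_outer film = 1/(h_o·A) = 1/(9.26×4.34) = 0.02488 K/W
Sum of known resistances R_other = 0.04972 K/W
Total R = ΔT/Q = 24/17.7 = 1.356 K/W
R_extruded polystyrene = R_total − R_other = 1.306 K/W
k = L/(R·A) = 0.16/(1.306×4.34)

k ≈ 0.0282 W/(m·K)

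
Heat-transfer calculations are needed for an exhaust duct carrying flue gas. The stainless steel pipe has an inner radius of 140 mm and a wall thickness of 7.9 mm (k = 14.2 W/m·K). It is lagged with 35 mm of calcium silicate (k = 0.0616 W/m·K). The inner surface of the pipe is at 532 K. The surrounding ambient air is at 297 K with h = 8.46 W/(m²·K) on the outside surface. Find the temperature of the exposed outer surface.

For a radial system each layer contributes R = ln(r_out/r_in)/(2πkL); films add R = 1/(hA).
R_stainless steel pipe wall = ln(147.9/140)/(2π×14.2×1) = 6.153×10^-4 K/W
R_calcium silicate = ln(182.9/147.9)/(2π×0.0616×1) = 0.5488 K/W
R_outer film = 1/(h_o·2πr_oL) = 1/(8.46×2π×0.1829×1) = 0.1029 K/W
R_total = 0.6523 K/W
Q = ΔT/R_total = 235/0.6523
Q = 360 W/m
T_interface = T_inner − Q·ΣR(inner→interface) = 532 − 360×0.5494

T ≈ 334 K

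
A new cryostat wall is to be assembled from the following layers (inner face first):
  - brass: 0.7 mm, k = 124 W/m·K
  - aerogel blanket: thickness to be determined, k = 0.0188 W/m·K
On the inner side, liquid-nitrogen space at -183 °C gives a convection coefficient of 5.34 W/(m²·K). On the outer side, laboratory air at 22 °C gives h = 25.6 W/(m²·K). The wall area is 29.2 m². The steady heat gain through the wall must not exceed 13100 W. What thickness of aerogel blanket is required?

L ≈ 4.34 mm

Series thermal resistances:
R_inner film = 1/(h_i·A) = 1/(5.34×29.2) = 0.006413 K/W
R_brass = L/(kA) = 0.0007/(124×29.2) = 1.933×10^-7 K/W
R_outer film = 1/(h_o·A) = 1/(25.6×29.2) = 0.001338 K/W
Sum of the known resistances R_other = 0.007751 K/W
Required total resistance R_tot = ΔT/Q_allow = 205/13100 = 0.01565 K/W
R_aerogel blanket = R_tot − R_other = 0.007898 K/W
L = R·k·A = 0.007898×0.0188×29.2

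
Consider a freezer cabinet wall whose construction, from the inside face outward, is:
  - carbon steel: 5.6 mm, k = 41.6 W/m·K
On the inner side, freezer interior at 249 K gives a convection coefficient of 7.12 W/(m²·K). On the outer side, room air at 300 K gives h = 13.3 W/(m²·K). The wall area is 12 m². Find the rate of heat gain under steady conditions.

Model the wall as resistances in series:
R_inner film = 1/(h_i·A) = 1/(7.12×12) = 0.0117 K/W
R_carbon steel = L/(kA) = 0.0056/(41.6×12) = 1.122×10^-5 K/W
R_outer film = 1/(h_o·A) = 1/(13.3×12) = 0.006266 K/W
R_total = 0.01798 K/W
Q = ΔT / R_total = 51 / 0.01798

Q ≈ 2840 W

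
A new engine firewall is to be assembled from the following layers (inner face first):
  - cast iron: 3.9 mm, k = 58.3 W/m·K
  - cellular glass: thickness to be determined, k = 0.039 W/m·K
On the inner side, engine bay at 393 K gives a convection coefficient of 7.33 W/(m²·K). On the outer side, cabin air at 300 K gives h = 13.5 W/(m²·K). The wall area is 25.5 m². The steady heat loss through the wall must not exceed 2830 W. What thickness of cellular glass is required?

L ≈ 24.5 mm

Using the resistance-network approach (series):
R_inner film = 1/(h_i·A) = 1/(7.33×25.5) = 0.00535 K/W
R_cast iron = L/(kA) = 0.0039/(58.3×25.5) = 2.623×10^-6 K/W
R_outer film = 1/(h_o·A) = 1/(13.5×25.5) = 0.002905 K/W
Sum of the known resistances R_other = 0.008258 K/W
Required total resistance R_tot = ΔT/Q_allow = 93/2830 = 0.03286 K/W
R_cellular glass = R_tot − R_other = 0.0246 K/W
L = R·k·A = 0.0246×0.039×25.5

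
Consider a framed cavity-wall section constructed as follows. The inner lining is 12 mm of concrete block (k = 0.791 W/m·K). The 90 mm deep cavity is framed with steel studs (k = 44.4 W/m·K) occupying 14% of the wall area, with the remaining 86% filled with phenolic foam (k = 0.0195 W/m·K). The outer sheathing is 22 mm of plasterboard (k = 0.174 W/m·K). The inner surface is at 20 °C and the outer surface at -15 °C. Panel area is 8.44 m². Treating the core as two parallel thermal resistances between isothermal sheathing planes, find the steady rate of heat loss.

Q ≈ 1890 W

Sheathing layers in series; stud and cavity paths in parallel between them.
R_inner = 0.012/(0.791×8.44) = 0.001797 K/W
R_stud  = 0.09/(44.4×0.14×8.44) = 0.001715 K/W
R_cav   = 0.09/(0.0195×0.86×8.44) = 0.6359 K/W
1/R_core = 1/R_stud + 1/R_cav → R_core = 0.001711 K/W
R_outer = 0.022/(0.174×8.44) = 0.01498 K/W
R_total = 0.01849 K/W
Q = ΔT/R_total = 35/0.01849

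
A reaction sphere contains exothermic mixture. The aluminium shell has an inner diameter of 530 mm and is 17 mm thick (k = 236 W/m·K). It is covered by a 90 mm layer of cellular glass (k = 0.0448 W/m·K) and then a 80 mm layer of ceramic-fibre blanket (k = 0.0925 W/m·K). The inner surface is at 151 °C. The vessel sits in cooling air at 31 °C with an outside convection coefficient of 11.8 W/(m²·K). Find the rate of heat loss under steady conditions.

Radial (spherical) resistances in series:
R_aluminium shell = (1/0.265 − 1/0.282)/(4π×236) = 7.671×10^-5 K/W
R_cellular glass = (1/0.282 − 1/0.372)/(4π×0.0448) = 1.524 K/W
R_ceramic-fibre blanket = (1/0.372 − 1/0.452)/(4π×0.0925) = 0.4093 K/W
R_outer film = 1/(h·4πr_o²) = 1/(11.8×4π×0.452²) = 0.03301 K/W
R_total = 1.966 K/W
Q = ΔT/R_total = 120/1.966

Q ≈ 61 W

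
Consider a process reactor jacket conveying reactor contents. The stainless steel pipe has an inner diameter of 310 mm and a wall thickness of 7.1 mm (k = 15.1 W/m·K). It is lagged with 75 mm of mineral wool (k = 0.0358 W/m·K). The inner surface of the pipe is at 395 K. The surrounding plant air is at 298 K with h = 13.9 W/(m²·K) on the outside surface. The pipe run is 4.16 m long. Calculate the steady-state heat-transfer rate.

Q ≈ 232 W

Per-layer cylindrical resistances, series-summed:
R_stainless steel pipe wall = ln(162.1/155)/(2π×15.1×4.16) = 1.135×10^-4 K/W
R_mineral wool = ln(237.1/162.1)/(2π×0.0358×4.16) = 0.4064 K/W
R_outer film = 1/(h_o·2πr_oL) = 1/(13.9×2π×0.2371×4.16) = 0.01161 K/W
R_total = 0.4181 K/W
Q = ΔT/R_total = 97/0.4181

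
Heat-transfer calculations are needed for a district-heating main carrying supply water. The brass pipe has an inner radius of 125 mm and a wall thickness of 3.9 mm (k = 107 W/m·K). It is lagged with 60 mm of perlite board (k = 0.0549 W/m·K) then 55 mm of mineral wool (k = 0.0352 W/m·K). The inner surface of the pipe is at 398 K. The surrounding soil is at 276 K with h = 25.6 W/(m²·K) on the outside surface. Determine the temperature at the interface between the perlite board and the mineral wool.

Radial resistances (cylindrical: R_cond = ln(r_o/r_i)/(2πkL), R_conv = 1/(h·2πrL)):
R_brass pipe wall = ln(128.9/125)/(2π×107×1) = 4.57×10^-5 K/W
R_perlite board = ln(188.9/128.9)/(2π×0.0549×1) = 1.108 K/W
R_mineral wool = ln(243.9/188.9)/(2π×0.0352×1) = 1.155 K/W
R_outer film = 1/(h_o·2πr_oL) = 1/(25.6×2π×0.2439×1) = 0.02549 K/W
R_total = 2.289 K/W
Q = ΔT/R_total = 122/2.289
Q = 53.3 W/m
T_interface = T_inner − Q·ΣR(inner→interface) = 398 − 53.3×1.108

T ≈ 339 K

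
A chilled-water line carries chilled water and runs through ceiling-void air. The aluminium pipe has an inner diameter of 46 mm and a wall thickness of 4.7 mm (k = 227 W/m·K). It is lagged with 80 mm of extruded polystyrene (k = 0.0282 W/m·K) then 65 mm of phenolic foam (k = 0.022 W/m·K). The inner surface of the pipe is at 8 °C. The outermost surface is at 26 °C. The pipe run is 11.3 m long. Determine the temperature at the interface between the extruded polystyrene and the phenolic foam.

Cylindrical conduction, so R = ln(r₂/r₁)/(2πkL) per layer, in series:
R_aluminium pipe wall = ln(27.7/23)/(2π×227×11.3) = 1.154×10^-5 K/W
R_extruded polystyrene = ln(107.7/27.7)/(2π×0.0282×11.3) = 0.6782 K/W
R_phenolic foam = ln(172.7/107.7)/(2π×0.022×11.3) = 0.3023 K/W
R_total = 0.9805 K/W
Q = ΔT/R_total = 18/0.9805
Q = 18.4 W
T_interface = T_inner + Q·ΣR(inner→interface) = 8 + 18.4×0.6782

T ≈ 20.5 °C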